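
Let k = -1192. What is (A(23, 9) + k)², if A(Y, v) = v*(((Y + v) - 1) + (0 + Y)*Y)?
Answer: 14807104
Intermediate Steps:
A(Y, v) = v*(-1 + Y + v + Y²) (A(Y, v) = v*((-1 + Y + v) + Y*Y) = v*((-1 + Y + v) + Y²) = v*(-1 + Y + v + Y²))
(A(23, 9) + k)² = (9*(-1 + 23 + 9 + 23²) - 1192)² = (9*(-1 + 23 + 9 + 529) - 1192)² = (9*560 - 1192)² = (5040 - 1192)² = 3848² = 14807104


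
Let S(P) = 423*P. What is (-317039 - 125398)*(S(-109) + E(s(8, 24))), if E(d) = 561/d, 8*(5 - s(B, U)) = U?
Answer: 40550678361/2 ≈ 2.0275e+10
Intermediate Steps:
s(B, U) = 5 - U/8
(-317039 - 125398)*(S(-109) + E(s(8, 24))) = (-317039 - 125398)*(423*(-109) + 561/(5 - ⅛*24)) = -442437*(-46107 + 561/(5 - 3)) = -442437*(-46107 + 561/2) = -442437*(-91653/2) = 40550678361/2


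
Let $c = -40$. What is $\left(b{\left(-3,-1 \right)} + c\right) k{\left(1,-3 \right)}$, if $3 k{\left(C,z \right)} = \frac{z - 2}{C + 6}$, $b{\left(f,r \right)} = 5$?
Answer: $\frac{25}{3} \approx 8.3333$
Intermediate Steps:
$k{\left(C,z \right)} = \frac{-2 + z}{3 \left(6 + C\right)}$ ($k{\left(C,z \right)} = \frac{\left(z - 2\right) \frac{1}{C + 6}}{3} = \frac{\left(-2 + z\right) \frac{1}{6 + C}}{3} = \frac{\frac{1}{6 + C} \left(-2 + z\right)}{3} = \frac{-2 + z}{3 \left(6 + C\right)}$)
$\left(b{\left(-3,-1 \right)} + c\right) k{\left(1,-3 \right)} = \left(5 - 40\right) \frac{-2 - 3}{3 \left(6 + 1\right)} = - 35 \cdot \frac{1}{3} \cdot \frac{1}{7} \left(-5\right) = \left(-35\right) \left(- \frac{5}{21}\right) = \frac{25}{3}$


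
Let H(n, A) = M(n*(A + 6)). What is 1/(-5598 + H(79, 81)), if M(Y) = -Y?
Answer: -1/12471 ≈ -8.0186e-5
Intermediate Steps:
H(n, A) = -n*(6 + A) (H(n, A) = -n*(A + 6) = -n*(6 + A))
1/(-5598 + H(79, 81)) = 1/(-5598 - 1*79*(6 + 81)) = 1/(-5598 - 1*79*87) = 1/(-5598 - 6873) = 1/(-12471) = -1/12471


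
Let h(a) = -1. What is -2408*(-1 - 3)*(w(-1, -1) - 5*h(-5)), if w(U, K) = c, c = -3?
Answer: 19264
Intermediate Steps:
w(U, K) = -3
-2408*(-1 - 3)*(w(-1, -1) - 5*h(-5)) = -2408*(-1 - 3)*(-3 - 5*(-1)) = -(-9632)*(-3 + 5) = -(-9632)*2 = -2408*(-8) = 19264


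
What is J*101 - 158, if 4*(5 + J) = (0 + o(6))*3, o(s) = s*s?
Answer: 2064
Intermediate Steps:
o(s) = s²
J = 22 (J = -5 + ((0 + 6²)*3)/4 = -5 + ((0 + 36)*3)/4 = -5 + (36*3)/4 = -5 + (¼)*108 = -5 + 27 = 22)
J*101 - 158 = 22*101 - 158 = 2222 - 158 = 2064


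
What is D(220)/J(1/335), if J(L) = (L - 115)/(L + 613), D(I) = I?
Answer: -11294580/9631 ≈ -1172.7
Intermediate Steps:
J(L) = (-115 + L)/(613 + L)
D(220)/J(1/335) = 220/(((-115 + 1/335)/(613 + 1/335))) = 220/((-38524/335/(205356/335))) = 220/(((335/205356)*(-38524/335))) = 220/(-9631/51339) = 220*(-51339/9631) = -11294580/9631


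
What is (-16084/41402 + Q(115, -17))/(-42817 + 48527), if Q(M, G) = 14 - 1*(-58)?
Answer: 148243/11820271 ≈ 0.012541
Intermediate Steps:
Q(M, G) = 72 (Q(M, G) = 14 + 58 = 72)
(-16084/41402 + Q(115, -17))/(-42817 + 48527) = (-16084/41402 + 72)/(-42817 + 48527) = (-16084*1/41402 + 72)/5710 = (-8042/20701 + 72)*(1/5710) = (1482430/20701)*(1/5710) = 148243/11820271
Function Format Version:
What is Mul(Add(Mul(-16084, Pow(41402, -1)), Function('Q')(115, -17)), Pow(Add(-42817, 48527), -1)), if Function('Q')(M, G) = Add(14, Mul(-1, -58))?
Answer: Rational(148243, 11820271) ≈ 0.012541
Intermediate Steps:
Function('Q')(M, G) = 72 (Function('Q')(M, G) = Add(14, 58) = 72)
Mul(Add(Mul(-16084, Pow(41402, -1)), Function('Q')(115, -17)), Pow(Add(-42817, 48527), -1)) = Mul(Add(Mul(-16084, Pow(41402, -1)), 72), Pow(Add(-42817, 48527), -1)) = Mul(Add(Mul(-16084, Rational(1, 41402)), 72), Pow(5710, -1)) = Mul(Add(Rational(-8042, 20701), 72), Rational(1, 5710)) = Mul(Rational(1482430, 20701), Rational(1, 5710)) = Rational(148243, 11820271)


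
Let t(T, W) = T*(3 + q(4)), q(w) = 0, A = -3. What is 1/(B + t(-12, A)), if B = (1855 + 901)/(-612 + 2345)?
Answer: -1733/59632 ≈ -0.029062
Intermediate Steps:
t(T, W) = 3*T (t(T, W) = T*(3 + 0) = T*3 = 3*T)
B = 2756/1733 ≈ 1.5903
1/(B + t(-12, A)) = 1/(2756/1733 + 3*(-12)) = 1/(2756/1733 - 36) = 1/(-59632/1733) = -1733/59632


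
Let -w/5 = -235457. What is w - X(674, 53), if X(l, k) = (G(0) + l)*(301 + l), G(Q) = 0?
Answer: 520135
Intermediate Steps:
w = 1177285 (w = -5*(-235457) = 1177285)
X(l, k) = l*(301 + l) (X(l, k) = (0 + l)*(301 + l) = l*(301 + l))
w - X(674, 53) = 1177285 - 674*(301 + 674) = 1177285 - 674*975 = 1177285 - 1*657150 = 1177285 - 657150 = 520135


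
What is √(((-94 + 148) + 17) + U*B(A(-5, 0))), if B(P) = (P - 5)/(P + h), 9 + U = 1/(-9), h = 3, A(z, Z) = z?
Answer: √229/3 ≈ 5.0443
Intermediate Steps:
U = -82/9 (U = -9 + 1/(-9) = -9 - ⅑ = -82/9 ≈ -9.1111)
B(P) = (-5 + P)/(3 + P) (B(P) = (P - 5)/(P + 3) = (-5 + P)/(3 + P))
√(((-94 + 148) + 17) + U*B(A(-5, 0))) = √(((-94 + 148) + 17) - 82*(-5 - 5)/(9*(3 - 5))) = √((54 + 17) - 82*(-10)/(9*(-2))) = √(71 - (-41)*(-10)/9) = √(71 - 82/9*5) = √(71 - 410/9) = √(229/9) = √229/3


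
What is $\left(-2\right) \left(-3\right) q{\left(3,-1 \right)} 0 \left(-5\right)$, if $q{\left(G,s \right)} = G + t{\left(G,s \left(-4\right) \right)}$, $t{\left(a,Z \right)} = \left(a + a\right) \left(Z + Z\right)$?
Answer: $0$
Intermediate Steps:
$t{\left(a,Z \right)} = 4 Z a$ ($t{\left(a,Z \right)} = 2 a 2 Z = 4 Z a$)
$q{\left(G,s \right)} = G - 16 G s$ ($q{\left(G,s \right)} = G + 4 s \left(-4\right) G = G + 4 \left(- 4 s\right) G = G - 16 G s$)
$\left(-2\right) \left(-3\right) q{\left(3,-1 \right)} 0 \left(-5\right) = \left(-2\right) \left(-3\right) 3 \left(1 - -16\right) 0 \left(-5\right) = 6 \cdot 3 \left(1 + 16\right) 0 \left(-5\right) = 6 \cdot 3 \cdot 17 \cdot 0 \left(-5\right) = 6 \cdot 51 \cdot 0 \left(-5\right) = 6 \cdot 0 \left(-5\right) = 6 \cdot 0 = 0$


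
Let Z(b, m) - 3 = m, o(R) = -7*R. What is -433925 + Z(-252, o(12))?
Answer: -434006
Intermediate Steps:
Z(b, m) = 3 + m
-433925 + Z(-252, o(12)) = -433925 + (3 - 7*12) = -433925 + (3 - 84) = -433925 - 81 = -434006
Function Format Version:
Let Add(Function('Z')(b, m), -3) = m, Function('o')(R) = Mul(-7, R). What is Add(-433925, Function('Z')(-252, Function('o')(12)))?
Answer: -434006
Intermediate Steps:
Function('Z')(b, m) = Add(3, m)
Add(-433925, Function('Z')(-252, Function('o')(12))) = Add(-433925, Add(3, Mul(-7, 12))) = Add(-433925, Add(3, -84)) = Add(-433925, -81) = -434006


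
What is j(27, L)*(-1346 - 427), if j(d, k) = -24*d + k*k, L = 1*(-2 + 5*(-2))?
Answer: 893592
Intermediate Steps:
L = -12 (L = 1*(-2 - 10) = 1*(-12) = -12)
j(d, k) = k² - 24*d (j(d, k) = -24*d + k² = k² - 24*d)
j(27, L)*(-1346 - 427) = ((-12)² - 24*27)*(-1346 - 427) = (144 - 648)*(-1773) = -504*(-1773) = 893592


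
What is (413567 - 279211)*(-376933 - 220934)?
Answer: -80327018652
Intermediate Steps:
(413567 - 279211)*(-376933 - 220934) = 134356*(-597867) = -80327018652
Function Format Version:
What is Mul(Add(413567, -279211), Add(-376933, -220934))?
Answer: -80327018652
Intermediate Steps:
Mul(Add(413567, -279211), Add(-376933, -220934)) = Mul(134356, -597867) = -80327018652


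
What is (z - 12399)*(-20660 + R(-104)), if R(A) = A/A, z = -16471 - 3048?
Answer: 659393962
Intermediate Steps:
z = -19519
R(A) = 1
(z - 12399)*(-20660 + R(-104)) = (-19519 - 12399)*(-20660 + 1) = -31918*(-20659) = 659393962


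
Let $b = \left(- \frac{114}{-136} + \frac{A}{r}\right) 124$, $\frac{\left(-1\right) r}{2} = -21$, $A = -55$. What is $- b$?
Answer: $\frac{20863}{357} \approx 58.44$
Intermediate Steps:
$r = 42$ ($r = \left(-2\right) \left(-21\right) = 42$)
$b = - \frac{20863}{357}$ ($b = \left(- \frac{114}{-136} - \frac{55}{42}\right) 124 = \left(\left(-114\right) \left(- \frac{1}{136}\right) - \frac{55}{42}\right) 124 = \left(\frac{57}{68} - \frac{55}{42}\right) 124 = \left(- \frac{673}{1428}\right) 124 = - \frac{20863}{357} \approx -58.44$)
$- b = \left(-1\right) \left(- \frac{20863}{357}\right) = \frac{20863}{357}$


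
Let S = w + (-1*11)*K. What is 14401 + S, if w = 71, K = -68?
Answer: 15220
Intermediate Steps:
S = 819 (S = 71 - 1*11*(-68) = 71 - 11*(-68) = 71 + 748 = 819)
14401 + S = 14401 + 819 = 15220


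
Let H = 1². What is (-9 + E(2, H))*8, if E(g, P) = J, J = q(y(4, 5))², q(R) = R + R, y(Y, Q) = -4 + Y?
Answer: -72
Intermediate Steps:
H = 1
q(R) = 2*R
J = 0 (J = (2*(-4 + 4))² = (2*0)² = 0² = 0)
E(g, P) = 0
(-9 + E(2, H))*8 = (-9 + 0)*8 = -9*8 = -72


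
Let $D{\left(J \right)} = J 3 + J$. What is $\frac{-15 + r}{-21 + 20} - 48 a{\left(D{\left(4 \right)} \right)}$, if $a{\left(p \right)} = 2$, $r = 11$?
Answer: $-92$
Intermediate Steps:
$D{\left(J \right)} = 4 J$ ($D{\left(J \right)} = 3 J + J = 4 J$)
$\frac{-15 + r}{-21 + 20} - 48 a{\left(D{\left(4 \right)} \right)} = \frac{-15 + 11}{-21 + 20} - 96 = - \frac{4}{-1} - 96 = \left(-4\right) \left(-1\right) - 96 = 4 - 96 = -92$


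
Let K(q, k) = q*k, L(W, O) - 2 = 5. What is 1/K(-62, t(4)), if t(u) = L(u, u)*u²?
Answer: -1/6944 ≈ -0.00014401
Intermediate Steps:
L(W, O) = 7 (L(W, O) = 2 + 5 = 7)
t(u) = 7*u²
K(q, k) = k*q
1/K(-62, t(4)) = 1/((7*4²)*(-62)) = 1/((7*16)*(-62)) = 1/(112*(-62)) = 1/(-6944) = -1/6944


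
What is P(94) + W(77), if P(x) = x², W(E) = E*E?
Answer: 14765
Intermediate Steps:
W(E) = E²
P(94) + W(77) = 94² + 77² = 8836 + 5929 = 14765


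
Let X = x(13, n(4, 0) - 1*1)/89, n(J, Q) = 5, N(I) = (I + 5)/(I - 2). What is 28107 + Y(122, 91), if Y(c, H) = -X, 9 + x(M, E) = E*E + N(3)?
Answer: 2501508/89 ≈ 28107.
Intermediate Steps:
N(I) = (5 + I)/(-2 + I)
x(M, E) = -1 + E² (x(M, E) = -9 + (E*E + (5 + 3)/(-2 + 3)) = -9 + (E² + 8/1) = -9 + (E² + 1*8) = -9 + (E² + 8) = -9 + (8 + E²) = -1 + E²)
X = 15/89 (X = (-1 + (5 - 1*1)²)/89 = (-1 + (5 - 1)²)*(1/89) = (-1 + 4²)*(1/89) = (-1 + 16)*(1/89) = 15*(1/89) = 15/89 ≈ 0.16854)
Y(c, H) = -15/89 (Y(c, H) = -1*15/89 = -15/89)
28107 + Y(122, 91) = 28107 - 15/89 = 2501508/89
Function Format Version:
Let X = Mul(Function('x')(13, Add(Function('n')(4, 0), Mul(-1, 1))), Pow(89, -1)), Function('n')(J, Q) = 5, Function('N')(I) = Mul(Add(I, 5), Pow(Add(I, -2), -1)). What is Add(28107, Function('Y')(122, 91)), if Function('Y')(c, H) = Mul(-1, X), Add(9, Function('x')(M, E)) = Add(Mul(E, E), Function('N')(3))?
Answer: Rational(2501508, 89) ≈ 28107.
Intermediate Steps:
Function('N')(I) = Mul(Pow(Add(-2, I), -1), Add(5, I)) (Function('N')(I) = Mul(Add(5, I), Pow(Add(-2, I), -1)) = Mul(Pow(Add(-2, I), -1), Add(5, I)))
Function('x')(M, E) = Add(-1, Pow(E, 2)) (Function('x')(M, E) = Add(-9, Add(Mul(E, E), Mul(Pow(Add(-2, 3), -1), Add(5, 3)))) = Add(-9, Add(Pow(E, 2), Mul(Pow(1, -1), 8))) = Add(-9, Add(Pow(E, 2), Mul(1, 8))) = Add(-9, Add(Pow(E, 2), 8)) = Add(-9, Add(8, Pow(E, 2))) = Add(-1, Pow(E, 2)))
X = Rational(15, 89) (X = Mul(Add(-1, Pow(Add(5, Mul(-1, 1)), 2)), Pow(89, -1)) = Mul(Add(-1, Pow(Add(5, -1), 2)), Rational(1, 89)) = Mul(Add(-1, Pow(4, 2)), Rational(1, 89)) = Mul(Add(-1, 16), Rational(1, 89)) = Mul(15, Rational(1, 89)) = Rational(15, 89) ≈ 0.16854)
Function('Y')(c, H) = Rational(-15, 89) (Function('Y')(c, H) = Mul(-1, Rational(15, 89)) = Rational(-15, 89))
Add(28107, Function('Y')(122, 91)) = Add(28107, Rational(-15, 89)) = Rational(2501508, 89)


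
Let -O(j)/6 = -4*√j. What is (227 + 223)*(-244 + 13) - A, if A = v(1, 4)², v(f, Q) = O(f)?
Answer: -104526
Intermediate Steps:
O(j) = 24*√j (O(j) = -(-24)*√j = 24*√j)
v(f, Q) = 24*√f
A = 576 (A = (24*√1)² = (24*1)² = 24² = 576)
(227 + 223)*(-244 + 13) - A = (227 + 223)*(-244 + 13) - 1*576 = 450*(-231) - 576 = -103950 - 576 = -104526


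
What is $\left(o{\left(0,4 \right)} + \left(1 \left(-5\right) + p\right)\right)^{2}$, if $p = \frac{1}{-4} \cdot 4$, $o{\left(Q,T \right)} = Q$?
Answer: $36$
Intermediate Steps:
$p = -1$ ($p = \left(- \frac{1}{4}\right) 4 = -1$)
$\left(o{\left(0,4 \right)} + \left(1 \left(-5\right) + p\right)\right)^{2} = \left(0 + \left(1 \left(-5\right) - 1\right)\right)^{2} = \left(0 - 6\right)^{2} = \left(-6\right)^{2} = 36$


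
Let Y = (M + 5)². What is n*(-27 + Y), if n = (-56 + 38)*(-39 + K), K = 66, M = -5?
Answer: 13122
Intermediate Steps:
Y = 0 (Y = (-5 + 5)² = 0² = 0)
n = -486 (n = (-56 + 38)*(-39 + 66) = -18*27 = -486)
n*(-27 + Y) = -486*(-27 + 0) = -486*(-27) = 13122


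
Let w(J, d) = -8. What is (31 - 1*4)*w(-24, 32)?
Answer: -216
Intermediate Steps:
(31 - 1*4)*w(-24, 32) = (31 - 1*4)*(-8) = (31 - 4)*(-8) = 27*(-8) = -216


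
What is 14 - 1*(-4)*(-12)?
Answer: -34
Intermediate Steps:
14 - 1*(-4)*(-12) = 14 + 4*(-12) = 14 - 48 = -34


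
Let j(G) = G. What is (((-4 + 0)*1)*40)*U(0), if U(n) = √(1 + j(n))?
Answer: -160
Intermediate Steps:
U(n) = √(1 + n)
(((-4 + 0)*1)*40)*U(0) = (((-4 + 0)*1)*40)*√(1 + 0) = (-4*1*40)*√1 = -4*40*1 = -160*1 = -160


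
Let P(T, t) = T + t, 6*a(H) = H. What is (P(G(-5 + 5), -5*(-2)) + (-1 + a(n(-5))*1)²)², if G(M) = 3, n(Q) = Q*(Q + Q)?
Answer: 361201/81 ≈ 4459.3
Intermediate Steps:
n(Q) = 2*Q² (n(Q) = Q*(2*Q) = 2*Q²)
a(H) = H/6
(P(G(-5 + 5), -5*(-2)) + (-1 + a(n(-5))*1)²)² = ((3 - 5*(-2)) + (-1 + ((2*(-5)²)/6)*1)²)² = ((3 + 10) + (-1 + ((2*25)/6)*1)²)² = (13 + (-1 + ((⅙)*50)*1)²)² = (13 + (-1 + (25/3)*1)²)² = (13 + (-1 + 25/3)²)² = (13 + (22/3)²)² = (13 + 484/9)² = (601/9)² = 361201/81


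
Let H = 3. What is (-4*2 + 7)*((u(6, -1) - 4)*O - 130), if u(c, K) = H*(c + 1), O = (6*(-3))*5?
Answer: 1660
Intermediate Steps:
O = -90 (O = -18*5 = -90)
u(c, K) = 3 + 3*c (u(c, K) = 3*(c + 1) = 3*(1 + c) = 3 + 3*c)
(-4*2 + 7)*((u(6, -1) - 4)*O - 130) = (-4*2 + 7)*(((3 + 3*6) - 4)*(-90) - 130) = (-8 + 7)*(((3 + 18) - 4)*(-90) - 130) = -((21 - 4)*(-90) - 130) = -(17*(-90) - 130) = -(-1530 - 130) = -1*(-1660) = 1660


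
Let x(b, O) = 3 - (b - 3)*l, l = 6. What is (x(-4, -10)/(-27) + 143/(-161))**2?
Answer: 1522756/233289 ≈ 6.5273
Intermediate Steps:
x(b, O) = 21 - 6*b (x(b, O) = 3 - (b - 3)*6 = 3 - (-3 + b)*6 = 3 - (-18 + 6*b) = 3 + (18 - 6*b) = 21 - 6*b)
(x(-4, -10)/(-27) + 143/(-161))**2 = ((21 - 6*(-4))/(-27) + 143/(-161))**2 = ((21 + 24)*(-1/27) + 143*(-1/161))**2 = (45*(-1/27) - 143/161)**2 = (-5/3 - 143/161)**2 = (-1234/483)**2 = 1522756/233289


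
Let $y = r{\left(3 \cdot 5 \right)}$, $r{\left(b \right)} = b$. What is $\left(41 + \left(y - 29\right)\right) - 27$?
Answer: $0$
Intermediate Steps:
$y = 15$ ($y = 3 \cdot 5 = 15$)
$\left(41 + \left(y - 29\right)\right) - 27 = \left(41 + \left(15 - 29\right)\right) - 27 = \left(41 - 14\right) - 27 = 27 - 27 = 0$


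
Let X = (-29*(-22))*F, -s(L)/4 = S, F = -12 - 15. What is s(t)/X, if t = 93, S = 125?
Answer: 250/8613 ≈ 0.029026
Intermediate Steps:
F = -27
s(L) = -500 (s(L) = -4*125 = -500)
X = -17226 (X = -29*(-22)*(-27) = 638*(-27) = -17226)
s(t)/X = -500/(-17226) = -500*(-1/17226) = 250/8613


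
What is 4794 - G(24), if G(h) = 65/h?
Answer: 114991/24 ≈ 4791.3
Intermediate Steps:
4794 - G(24) = 4794 - 65/24 = 114991/24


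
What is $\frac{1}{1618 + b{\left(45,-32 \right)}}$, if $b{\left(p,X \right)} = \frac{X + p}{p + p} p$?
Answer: $\frac{2}{3249} \approx 0.00061557$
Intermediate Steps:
$b{\left(p,X \right)} = \frac{X}{2} + \frac{p}{2}$ ($b{\left(p,X \right)} = \frac{X + p}{2 p} p = \frac{X}{2} + \frac{p}{2}$)
$\frac{1}{1618 + b{\left(45,-32 \right)}} = \frac{1}{1618 + \left(\frac{1}{2} \left(-32\right) + \frac{1}{2} \cdot 45\right)} = \frac{1}{1618 + \left(-16 + \frac{45}{2}\right)} = \frac{1}{1618 + \frac{13}{2}} = \frac{1}{\frac{3249}{2}} = \frac{2}{3249}$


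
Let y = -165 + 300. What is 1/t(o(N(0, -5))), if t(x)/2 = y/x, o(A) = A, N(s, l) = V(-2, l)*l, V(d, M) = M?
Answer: 5/54 ≈ 0.092593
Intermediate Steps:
N(s, l) = l² (N(s, l) = l*l = l²)
y = 135
t(x) = 270/x (t(x) = 2*(135/x) = 270/x)
1/t(o(N(0, -5))) = 1/(270/((-5)²)) = 1/(270/25) = 1/(270*(1/25)) = 1/(54/5) = 5/54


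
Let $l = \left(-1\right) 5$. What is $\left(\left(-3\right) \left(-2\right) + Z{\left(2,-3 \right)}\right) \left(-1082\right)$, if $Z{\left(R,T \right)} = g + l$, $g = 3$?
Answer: $-4328$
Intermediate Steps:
$l = -5$
$Z{\left(R,T \right)} = -2$ ($Z{\left(R,T \right)} = 3 - 5 = -2$)
$\left(\left(-3\right) \left(-2\right) + Z{\left(2,-3 \right)}\right) \left(-1082\right) = \left(\left(-3\right) \left(-2\right) - 2\right) \left(-1082\right) = \left(6 - 2\right) \left(-1082\right) = 4 \left(-1082\right) = -4328$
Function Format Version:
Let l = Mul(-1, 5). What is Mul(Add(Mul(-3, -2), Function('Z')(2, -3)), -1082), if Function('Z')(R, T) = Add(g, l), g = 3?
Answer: -4328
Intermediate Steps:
l = -5
Function('Z')(R, T) = -2 (Function('Z')(R, T) = Add(3, -5) = -2)
Mul(Add(Mul(-3, -2), Function('Z')(2, -3)), -1082) = Mul(Add(Mul(-3, -2), -2), -1082) = Mul(Add(6, -2), -1082) = Mul(4, -1082) = -4328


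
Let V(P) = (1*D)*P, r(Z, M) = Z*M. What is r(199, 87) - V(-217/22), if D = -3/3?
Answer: 380669/22 ≈ 17303.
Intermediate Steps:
D = -1 (D = -3*1/3 = -1)
r(Z, M) = M*Z
V(P) = -P (V(P) = (1*(-1))*P = -P)
r(199, 87) - V(-217/22) = 87*199 - (-1)*(-217/22) = 17313 - (-1)*(-217*1/22) = 17313 - (-1)*(-217)/22 = 17313 - 1*217/22 = 17313 - 217/22 = 380669/22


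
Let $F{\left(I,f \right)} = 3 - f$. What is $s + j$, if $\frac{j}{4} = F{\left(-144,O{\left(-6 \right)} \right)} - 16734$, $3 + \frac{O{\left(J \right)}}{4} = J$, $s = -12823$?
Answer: $-79603$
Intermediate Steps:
$O{\left(J \right)} = -12 + 4 J$
$j = -66780$ ($j = 4 \left(\left(3 - \left(-12 + 4 \left(-6\right)\right)\right) - 16734\right) = 4 \left(\left(3 - \left(-12 - 24\right)\right) - 16734\right) = 4 \left(\left(3 - -36\right) - 16734\right) = 4 \left(\left(3 + 36\right) - 16734\right) = 4 \left(39 - 16734\right) = 4 \left(-16695\right) = -66780$)
$s + j = -12823 - 66780 = -79603$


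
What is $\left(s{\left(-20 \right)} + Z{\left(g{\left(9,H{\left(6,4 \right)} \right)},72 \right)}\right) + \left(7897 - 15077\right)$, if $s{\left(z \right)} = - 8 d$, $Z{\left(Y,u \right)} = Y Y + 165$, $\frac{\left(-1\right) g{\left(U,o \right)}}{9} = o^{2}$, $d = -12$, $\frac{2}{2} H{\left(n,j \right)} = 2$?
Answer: $-5623$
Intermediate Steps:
$H{\left(n,j \right)} = 2$
$g{\left(U,o \right)} = - 9 o^{2}$
$Z{\left(Y,u \right)} = 165 + Y^{2}$ ($Z{\left(Y,u \right)} = Y^{2} + 165 = 165 + Y^{2}$)
$s{\left(z \right)} = 96$ ($s{\left(z \right)} = \left(-8\right) \left(-12\right) = 96$)
$\left(s{\left(-20 \right)} + Z{\left(g{\left(9,H{\left(6,4 \right)} \right)},72 \right)}\right) + \left(7897 - 15077\right) = \left(96 + \left(165 + \left(- 9 \cdot 2^{2}\right)^{2}\right)\right) + \left(7897 - 15077\right) = \left(96 + \left(165 + \left(\left(-9\right) 4\right)^{2}\right)\right) - 7180 = \left(96 + \left(165 + \left(-36\right)^{2}\right)\right) - 7180 = \left(96 + \left(165 + 1296\right)\right) - 7180 = \left(96 + 1461\right) - 7180 = 1557 - 7180 = -5623$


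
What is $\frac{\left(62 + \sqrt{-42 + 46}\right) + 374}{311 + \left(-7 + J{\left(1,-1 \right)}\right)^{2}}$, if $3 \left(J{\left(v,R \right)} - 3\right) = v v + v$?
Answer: $\frac{3942}{2899} \approx 1.3598$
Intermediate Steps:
$J{\left(v,R \right)} = 3 + \frac{v}{3} + \frac{v^{2}}{3}$ ($J{\left(v,R \right)} = 3 + \frac{v v + v}{3} = 3 + \frac{v^{2} + v}{3} = 3 + \frac{v + v^{2}}{3} = 3 + \left(\frac{v}{3} + \frac{v^{2}}{3}\right) = 3 + \frac{v}{3} + \frac{v^{2}}{3}$)
$\frac{\left(62 + \sqrt{-42 + 46}\right) + 374}{311 + \left(-7 + J{\left(1,-1 \right)}\right)^{2}} = \frac{\left(62 + \sqrt{-42 + 46}\right) + 374}{311 + \left(-7 + \left(3 + \frac{1}{3} \cdot 1 + \frac{1^{2}}{3}\right)\right)^{2}} = \frac{\left(62 + \sqrt{4}\right) + 374}{311 + \left(-7 + \left(3 + \frac{1}{3} + \frac{1}{3} \cdot 1\right)\right)^{2}} = \frac{\left(62 + 2\right) + 374}{311 + \left(-7 + \left(3 + \frac{1}{3} + \frac{1}{3}\right)\right)^{2}} = \frac{64 + 374}{311 + \left(-7 + \frac{11}{3}\right)^{2}} = \frac{438}{311 + \left(- \frac{10}{3}\right)^{2}} = \frac{438}{311 + \frac{100}{9}} = \frac{438}{\frac{2899}{9}} = 438 \cdot \frac{9}{2899} = \frac{3942}{2899}$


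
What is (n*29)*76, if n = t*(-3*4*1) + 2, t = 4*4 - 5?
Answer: -286520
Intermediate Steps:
t = 11 (t = 16 - 5 = 11)
n = -130 (n = 11*(-3*4*1) + 2 = 11*(-12*1) + 2 = 11*(-12) + 2 = -132 + 2 = -130)
(n*29)*76 = -130*29*76 = -3770*76 = -286520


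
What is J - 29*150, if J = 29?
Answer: -4321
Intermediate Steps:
J - 29*150 = 29 - 29*150 = 29 - 4350 = -4321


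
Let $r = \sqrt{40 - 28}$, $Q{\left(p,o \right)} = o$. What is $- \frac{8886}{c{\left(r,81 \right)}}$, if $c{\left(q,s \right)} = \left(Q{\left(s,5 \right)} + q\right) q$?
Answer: $\frac{8886}{13} - \frac{7405 \sqrt{3}}{13} \approx -303.06$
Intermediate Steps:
$r = 2 \sqrt{3}$ ($r = \sqrt{12} = 2 \sqrt{3} \approx 3.4641$)
$c{\left(q,s \right)} = q \left(5 + q\right)$ ($c{\left(q,s \right)} = \left(5 + q\right) q = q \left(5 + q\right)$)
$- \frac{8886}{c{\left(r,81 \right)}} = - \frac{8886}{2 \sqrt{3} \left(5 + 2 \sqrt{3}\right)} = - 8886 \frac{\sqrt{3}}{6 \left(5 + 2 \sqrt{3}\right)} = - \frac{1481 \sqrt{3}}{5 + 2 \sqrt{3}}$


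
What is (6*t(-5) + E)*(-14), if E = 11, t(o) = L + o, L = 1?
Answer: 182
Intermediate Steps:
t(o) = 1 + o
(6*t(-5) + E)*(-14) = (6*(1 - 5) + 11)*(-14) = (6*(-4) + 11)*(-14) = (-24 + 11)*(-14) = -13*(-14) = 182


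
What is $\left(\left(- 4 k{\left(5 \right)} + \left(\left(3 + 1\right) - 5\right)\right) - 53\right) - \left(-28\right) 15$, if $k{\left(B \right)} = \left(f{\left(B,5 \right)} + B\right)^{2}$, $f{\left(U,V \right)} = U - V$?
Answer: $266$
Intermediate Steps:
$k{\left(B \right)} = \left(-5 + 2 B\right)^{2}$ ($k{\left(B \right)} = \left(\left(B - 5\right) + B\right)^{2} = \left(\left(-5 + B\right) + B\right)^{2} = \left(-5 + 2 B\right)^{2}$)
$\left(\left(- 4 k{\left(5 \right)} + \left(\left(3 + 1\right) - 5\right)\right) - 53\right) - \left(-28\right) 15 = \left(\left(- 4 \left(-5 + 2 \cdot 5\right)^{2} + \left(\left(3 + 1\right) - 5\right)\right) - 53\right) - \left(-28\right) 15 = \left(\left(- 4 \left(-5 + 10\right)^{2} + \left(4 - 5\right)\right) - 53\right) - -420 = \left(\left(- 4 \cdot 5^{2} - 1\right) - 53\right) + 420 = \left(\left(\left(-4\right) 25 - 1\right) - 53\right) + 420 = \left(\left(-100 - 1\right) - 53\right) + 420 = \left(-101 - 53\right) + 420 = -154 + 420 = 266$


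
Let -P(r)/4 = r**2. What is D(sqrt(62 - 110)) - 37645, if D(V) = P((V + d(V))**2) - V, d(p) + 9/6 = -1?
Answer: -159269/4 - 6684*I*sqrt(3) ≈ -39817.0 - 11577.0*I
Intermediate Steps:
d(p) = -5/2 (d(p) = -3/2 - 1 = -5/2)
P(r) = -4*r**2
D(V) = -V - 4*(-5/2 + V)**4 (D(V) = -4*(V - 5/2)**4 - V = -4*(-5/2 + V)**4 - V = -V - 4*(-5/2 + V)**4)
D(sqrt(62 - 110)) - 37645 = (-sqrt(62 - 110) - (-5 + 2*sqrt(62 - 110))**4/4) - 37645 = (-sqrt(-48) - (-5 + 2*sqrt(-48))**4/4) - 37645 = (-4*I*sqrt(3) - (-5 + 2*(4*I*sqrt(3)))**4/4) - 37645 = (-4*I*sqrt(3) - (-5 + 8*I*sqrt(3))**4/4) - 37645 = (-(-5 + 8*I*sqrt(3))**4/4 - 4*I*sqrt(3)) - 37645 = -37645 - (-5 + 8*I*sqrt(3))**4/4 - 4*I*sqrt(3)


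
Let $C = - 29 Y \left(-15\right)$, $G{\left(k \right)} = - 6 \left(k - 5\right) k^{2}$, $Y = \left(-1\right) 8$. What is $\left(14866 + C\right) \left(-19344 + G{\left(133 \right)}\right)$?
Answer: $-154900791456$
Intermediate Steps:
$Y = -8$
$G{\left(k \right)} = k^{2} \left(30 - 6 k\right)$ ($G{\left(k \right)} = - 6 \left(-5 + k\right) k^{2} = \left(30 - 6 k\right) k^{2} = k^{2} \left(30 - 6 k\right)$)
$C = -3480$ ($C = \left(-29\right) \left(-8\right) \left(-15\right) = 232 \left(-15\right) = -3480$)
$\left(14866 + C\right) \left(-19344 + G{\left(133 \right)}\right) = \left(14866 - 3480\right) \left(-19344 + 6 \cdot 133^{2} \left(5 - 133\right)\right) = 11386 \left(-19344 + 6 \cdot 17689 \left(5 - 133\right)\right) = 11386 \left(-19344 + 6 \cdot 17689 \left(-128\right)\right) = 11386 \left(-19344 - 13585152\right) = 11386 \left(-13604496\right) = -154900791456$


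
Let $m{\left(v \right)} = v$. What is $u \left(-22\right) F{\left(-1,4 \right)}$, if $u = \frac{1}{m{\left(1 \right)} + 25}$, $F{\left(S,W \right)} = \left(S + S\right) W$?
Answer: $\frac{88}{13} \approx 6.7692$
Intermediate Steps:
$F{\left(S,W \right)} = 2 S W$
$u = \frac{1}{26}$ ($u = \frac{1}{1 + 25} = \frac{1}{26} \approx 0.038462$)
$u \left(-22\right) F{\left(-1,4 \right)} = \frac{1}{26} \left(-22\right) 2 \left(-1\right) 4 = \left(- \frac{11}{13}\right) \left(-8\right) = \frac{88}{13}$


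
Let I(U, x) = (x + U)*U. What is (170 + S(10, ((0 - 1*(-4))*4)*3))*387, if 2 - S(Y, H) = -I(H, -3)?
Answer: 902484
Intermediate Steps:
I(U, x) = U*(U + x) (I(U, x) = (U + x)*U = U*(U + x))
S(Y, H) = 2 + H*(-3 + H) (S(Y, H) = 2 - (-1)*H*(H - 3) = 2 - (-1)*H*(-3 + H) = 2 + H*(-3 + H))
(170 + S(10, ((0 - 1*(-4))*4)*3))*387 = (170 + (2 + (((0 - 1*(-4))*4)*3)*(-3 + ((0 - 1*(-4))*4)*3)))*387 = (170 + (2 + (((0 + 4)*4)*3)*(-3 + ((0 + 4)*4)*3)))*387 = (170 + (2 + ((4*4)*3)*(-3 + (4*4)*3)))*387 = (170 + (2 + (16*3)*(-3 + 16*3)))*387 = (170 + (2 + 48*(-3 + 48)))*387 = (170 + (2 + 48*45))*387 = (170 + (2 + 2160))*387 = (170 + 2162)*387 = 2332*387 = 902484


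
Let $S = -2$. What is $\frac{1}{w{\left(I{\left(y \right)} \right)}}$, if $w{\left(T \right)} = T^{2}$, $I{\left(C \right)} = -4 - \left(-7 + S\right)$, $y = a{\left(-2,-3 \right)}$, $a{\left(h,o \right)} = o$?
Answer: $\frac{1}{25} \approx 0.04$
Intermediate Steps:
$y = -3$
$I{\left(C \right)} = 5$ ($I{\left(C \right)} = -4 - \left(-7 - 2\right) = -4 - -9 = -4 + 9 = 5$)
$\frac{1}{w{\left(I{\left(y \right)} \right)}} = \frac{1}{5^{2}} = \frac{1}{25}$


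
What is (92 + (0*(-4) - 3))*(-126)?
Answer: -11214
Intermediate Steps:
(92 + (0*(-4) - 3))*(-126) = (92 + (0 - 3))*(-126) = (92 - 3)*(-126) = 89*(-126) = -11214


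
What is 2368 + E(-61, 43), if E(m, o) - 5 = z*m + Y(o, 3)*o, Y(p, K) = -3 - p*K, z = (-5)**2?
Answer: -4828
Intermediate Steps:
z = 25
Y(p, K) = -3 - K*p
E(m, o) = 5 + 25*m + o*(-3 - 3*o) (E(m, o) = 5 + (25*m + (-3 - 1*3*o)*o) = 5 + (25*m + (-3 - 3*o)*o) = 5 + (25*m + o*(-3 - 3*o)) = 5 + 25*m + o*(-3 - 3*o))
2368 + E(-61, 43) = 2368 + (5 + 25*(-61) - 3*43*(1 + 43)) = 2368 + (5 - 1525 - 3*43*44) = 2368 + (5 - 1525 - 5676) = 2368 - 7196 = -4828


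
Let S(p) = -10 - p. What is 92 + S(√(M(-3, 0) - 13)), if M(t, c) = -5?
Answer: 82 - 3*I*√2 ≈ 82.0 - 4.2426*I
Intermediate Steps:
92 + S(√(M(-3, 0) - 13)) = 92 + (-10 - √(-5 - 13)) = 92 + (-10 - √(-18)) = 92 + (-10 - 3*I*√2) = 82 - 3*I*√2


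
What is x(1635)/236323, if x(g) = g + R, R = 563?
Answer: 2198/236323 ≈ 0.0093008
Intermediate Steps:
x(g) = 563 + g (x(g) = g + 563 = 563 + g)
x(1635)/236323 = (563 + 1635)/236323 = 2198*(1/236323) = 2198/236323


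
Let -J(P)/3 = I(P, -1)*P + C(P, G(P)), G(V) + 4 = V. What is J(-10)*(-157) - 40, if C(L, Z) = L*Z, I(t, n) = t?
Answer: 113000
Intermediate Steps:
G(V) = -4 + V
J(P) = -3*P² - 3*P*(-4 + P) (J(P) = -3*(P*P + P*(-4 + P)) = -3*(P² + P*(-4 + P)) = -3*P² - 3*P*(-4 + P))
J(-10)*(-157) - 40 = (6*(-10)*(2 - 1*(-10)))*(-157) - 40 = (6*(-10)*(2 + 10))*(-157) - 40 = (6*(-10)*12)*(-157) - 40 = -720*(-157) - 40 = 113040 - 40 = 113000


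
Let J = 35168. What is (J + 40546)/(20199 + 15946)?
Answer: 75714/36145 ≈ 2.0947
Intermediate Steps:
(J + 40546)/(20199 + 15946) = (35168 + 40546)/(20199 + 15946) = 75714/36145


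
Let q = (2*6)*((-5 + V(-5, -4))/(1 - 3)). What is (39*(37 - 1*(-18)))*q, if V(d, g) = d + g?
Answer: 180180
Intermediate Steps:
q = 84 (q = (2*6)*((-5 + (-5 - 4))/(1 - 3)) = 12*((-5 - 9)/(-2)) = 12*(-14*(-½)) = 12*7 = 84)
(39*(37 - 1*(-18)))*q = (39*(37 - 1*(-18)))*84 = (39*(37 + 18))*84 = (39*55)*84 = 2145*84 = 180180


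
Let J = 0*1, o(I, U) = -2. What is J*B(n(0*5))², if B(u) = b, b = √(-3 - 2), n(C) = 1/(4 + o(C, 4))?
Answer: 0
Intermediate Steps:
n(C) = ½ (n(C) = 1/(4 - 2) = 1/2 = ½)
b = I*√5 (b = √(-5) = I*√5 ≈ 2.2361*I)
B(u) = I*√5
J = 0
J*B(n(0*5))² = 0*(I*√5)² = 0*(-5) = 0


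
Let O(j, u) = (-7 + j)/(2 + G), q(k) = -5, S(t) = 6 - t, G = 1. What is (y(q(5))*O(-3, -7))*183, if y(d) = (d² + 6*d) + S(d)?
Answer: -3660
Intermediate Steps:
y(d) = 6 + d² + 5*d (y(d) = (d² + 6*d) + (6 - d) = 6 + d² + 5*d)
O(j, u) = -7/3 + j/3 (O(j, u) = (-7 + j)/(2 + 1) = (-7 + j)/3 = (-7 + j)*(⅓) = -7/3 + j/3)
(y(q(5))*O(-3, -7))*183 = ((6 + (-5)² + 5*(-5))*(-7/3 + (⅓)*(-3)))*183 = ((6 + 25 - 25)*(-7/3 - 1))*183 = (6*(-10/3))*183 = -20*183 = -3660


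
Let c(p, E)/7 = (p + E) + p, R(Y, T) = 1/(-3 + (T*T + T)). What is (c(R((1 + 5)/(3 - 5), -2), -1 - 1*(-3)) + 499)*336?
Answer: 167664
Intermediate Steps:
R(Y, T) = 1/(-3 + T + T²) (R(Y, T) = 1/(-3 + (T² + T)) = 1/(-3 + (T + T²)) = 1/(-3 + T + T²))
c(p, E) = 7*E + 14*p (c(p, E) = 7*((p + E) + p) = 7*((E + p) + p) = 7*(E + 2*p) = 7*E + 14*p)
(c(R((1 + 5)/(3 - 5), -2), -1 - 1*(-3)) + 499)*336 = ((7*(-1 - 1*(-3)) + 14/(-3 - 2 + (-2)²)) + 499)*336 = ((7*(-1 + 3) + 14/(-3 - 2 + 4)) + 499)*336 = ((7*2 + 14/(-1)) + 499)*336 = ((14 + 14*(-1)) + 499)*336 = ((14 - 14) + 499)*336 = (0 + 499)*336 = 499*336 = 167664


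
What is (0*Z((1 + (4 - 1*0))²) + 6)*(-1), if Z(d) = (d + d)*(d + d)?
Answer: -6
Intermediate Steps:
Z(d) = 4*d² (Z(d) = (2*d)*(2*d) = 4*d²)
(0*Z((1 + (4 - 1*0))²) + 6)*(-1) = (0*(4*((1 + (4 - 1*0))²)²) + 6)*(-1) = (0*(4*((1 + (4 + 0))²)²) + 6)*(-1) = (0*(4*((1 + 4)²)²) + 6)*(-1) = (0*(4*(5²)²) + 6)*(-1) = (0*(4*25²) + 6)*(-1) = (0*(4*625) + 6)*(-1) = (0*2500 + 6)*(-1) = (0 + 6)*(-1) = 6*(-1) = -6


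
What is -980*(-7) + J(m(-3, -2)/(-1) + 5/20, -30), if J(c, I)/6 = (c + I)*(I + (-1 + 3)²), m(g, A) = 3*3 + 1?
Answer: 13061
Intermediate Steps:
m(g, A) = 10 (m(g, A) = 9 + 1 = 10)
J(c, I) = 6*(4 + I)*(I + c) (J(c, I) = 6*((c + I)*(I + (-1 + 3)²)) = 6*((I + c)*(I + 2²)) = 6*((I + c)*(I + 4)) = 6*((I + c)*(4 + I)) = 6*((4 + I)*(I + c)) = 6*(4 + I)*(I + c))
-980*(-7) + J(m(-3, -2)/(-1) + 5/20, -30) = -980*(-7) + (6*(-30)² + 24*(-30) + 24*(10/(-1) + 5/20) + 6*(-30)*(10/(-1) + 5/20)) = 6860 + (6*900 - 720 + 24*(10*(-1) + 5*(1/20)) + 6*(-30)*(10*(-1) + 5*(1/20))) = 6860 + (5400 - 720 + 24*(-10 + ¼) + 6*(-30)*(-10 + ¼)) = 6860 + (5400 - 720 + 24*(-39/4) + 6*(-30)*(-39/4)) = 6860 + (5400 - 720 - 234 + 1755) = 6860 + 6201 = 13061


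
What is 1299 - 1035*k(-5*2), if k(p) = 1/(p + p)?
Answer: 5403/4 ≈ 1350.8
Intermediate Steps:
k(p) = 1/(2*p)
1299 - 1035*k(-5*2) = 1299 - 1035/(2*((-5*2))) = 1299 - 1035/(2*(-10)) = 1299 - 1035*(-1)/(2*10) = 1299 - 1035*(-1/20) = 1299 + 207/4 = 5403/4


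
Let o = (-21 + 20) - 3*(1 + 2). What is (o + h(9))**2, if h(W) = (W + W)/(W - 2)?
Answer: 2704/49 ≈ 55.184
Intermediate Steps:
h(W) = 2*W/(-2 + W) (h(W) = (2*W)/(-2 + W) = 2*W/(-2 + W))
o = -10 (o = -1 - 3*3 = -1 - 9 = -10)
(o + h(9))**2 = (-10 + 2*9/(-2 + 9))**2 = (-10 + 2*9/7)**2 = (-10 + 2*9*(1/7))**2 = (-10 + 18/7)**2 = (-52/7)**2 = 2704/49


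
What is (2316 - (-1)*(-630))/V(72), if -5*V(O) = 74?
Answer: -4215/37 ≈ -113.92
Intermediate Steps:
V(O) = -74/5 (V(O) = -⅕*74 = -74/5)
(2316 - (-1)*(-630))/V(72) = (2316 - (-1)*(-630))/(-74/5) = (2316 - 1*630)*(-5/74) = (2316 - 630)*(-5/74) = 1686*(-5/74) = -4215/37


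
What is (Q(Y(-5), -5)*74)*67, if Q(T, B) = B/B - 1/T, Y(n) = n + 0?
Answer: 29748/5 ≈ 5949.6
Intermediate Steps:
Y(n) = n
Q(T, B) = 1 - 1/T
(Q(Y(-5), -5)*74)*67 = (((-1 - 5)/(-5))*74)*67 = (-⅕*(-6)*74)*67 = ((6/5)*74)*67 = (444/5)*67 = 29748/5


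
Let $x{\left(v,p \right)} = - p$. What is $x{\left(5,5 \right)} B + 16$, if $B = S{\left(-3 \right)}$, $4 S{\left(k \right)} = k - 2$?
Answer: $\frac{89}{4} \approx 22.25$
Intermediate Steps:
$S{\left(k \right)} = - \frac{1}{2} + \frac{k}{4}$ ($S{\left(k \right)} = \frac{k - 2}{4} = \frac{-2 + k}{4} = - \frac{1}{2} + \frac{k}{4}$)
$B = - \frac{5}{4}$ ($B = - \frac{1}{2} + \frac{1}{4} \left(-3\right) = - \frac{1}{2} - \frac{3}{4} = - \frac{5}{4} \approx -1.25$)
$x{\left(5,5 \right)} B + 16 = \left(-1\right) 5 \left(- \frac{5}{4}\right) + 16 = \left(-5\right) \left(- \frac{5}{4}\right) + 16 = \frac{25}{4} + 16 = \frac{89}{4}$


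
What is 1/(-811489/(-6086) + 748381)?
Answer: 6086/4555458255 ≈ 1.3360e-6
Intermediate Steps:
1/(-811489/(-6086) + 748381) = 1/(-811489*(-1/6086) + 748381) = 1/(811489/6086 + 748381) = 1/(4555458255/6086) = 6086/4555458255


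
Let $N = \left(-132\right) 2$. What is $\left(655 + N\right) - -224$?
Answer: $615$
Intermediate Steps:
$N = -264$
$\left(655 + N\right) - -224 = \left(655 - 264\right) - -224 = 391 + 224 = 615$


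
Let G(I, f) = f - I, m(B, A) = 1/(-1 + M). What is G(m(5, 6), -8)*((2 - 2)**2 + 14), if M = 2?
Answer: -126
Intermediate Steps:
m(B, A) = 1 (m(B, A) = 1/(-1 + 2) = 1/1 = 1)
G(m(5, 6), -8)*((2 - 2)**2 + 14) = (-8 - 1*1)*((2 - 2)**2 + 14) = (-8 - 1)*(0**2 + 14) = -9*(0 + 14) = -9*14 = -126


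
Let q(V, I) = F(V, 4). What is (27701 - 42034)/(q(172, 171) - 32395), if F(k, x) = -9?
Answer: 14333/32404 ≈ 0.44232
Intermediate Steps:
q(V, I) = -9
(27701 - 42034)/(q(172, 171) - 32395) = (27701 - 42034)/(-9 - 32395) = -14333/(-32404) = -14333*(-1/32404) = 14333/32404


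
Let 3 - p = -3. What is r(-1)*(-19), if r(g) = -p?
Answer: 114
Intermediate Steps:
p = 6 (p = 3 - 1*(-3) = 3 + 3 = 6)
r(g) = -6 (r(g) = -1*6 = -6)
r(-1)*(-19) = -6*(-19) = 114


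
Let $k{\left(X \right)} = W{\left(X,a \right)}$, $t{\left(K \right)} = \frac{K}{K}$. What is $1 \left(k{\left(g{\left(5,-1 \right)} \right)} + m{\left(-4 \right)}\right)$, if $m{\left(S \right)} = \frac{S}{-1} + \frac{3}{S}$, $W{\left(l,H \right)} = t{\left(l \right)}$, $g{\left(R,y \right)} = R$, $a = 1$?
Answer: $\frac{17}{4} \approx 4.25$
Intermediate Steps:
$t{\left(K \right)} = 1$
$W{\left(l,H \right)} = 1$
$m{\left(S \right)} = - S + \frac{3}{S}$ ($m{\left(S \right)} = S \left(-1\right) + \frac{3}{S} = - S + \frac{3}{S}$)
$k{\left(X \right)} = 1$
$1 \left(k{\left(g{\left(5,-1 \right)} \right)} + m{\left(-4 \right)}\right) = 1 \left(1 + \left(\left(-1\right) \left(-4\right) + \frac{3}{-4}\right)\right) = 1 \left(1 + \left(4 + 3 \left(- \frac{1}{4}\right)\right)\right) = 1 \left(1 + \left(4 - \frac{3}{4}\right)\right) = 1 \left(1 + \frac{13}{4}\right) = 1 \cdot \frac{17}{4} = \frac{17}{4}$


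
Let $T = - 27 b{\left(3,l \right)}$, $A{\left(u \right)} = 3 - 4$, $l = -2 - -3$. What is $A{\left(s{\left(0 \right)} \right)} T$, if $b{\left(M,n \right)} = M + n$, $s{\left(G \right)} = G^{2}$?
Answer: $108$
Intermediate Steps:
$l = 1$ ($l = -2 + 3 = 1$)
$A{\left(u \right)} = -1$ ($A{\left(u \right)} = 3 - 4 = -1$)
$T = -108$ ($T = - 27 \left(3 + 1\right) = \left(-27\right) 4 = -108$)
$A{\left(s{\left(0 \right)} \right)} T = \left(-1\right) \left(-108\right) = 108$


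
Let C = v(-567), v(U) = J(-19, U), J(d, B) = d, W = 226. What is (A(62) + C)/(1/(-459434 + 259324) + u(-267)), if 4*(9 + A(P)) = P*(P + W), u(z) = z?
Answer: -887687960/53429371 ≈ -16.614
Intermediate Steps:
v(U) = -19
A(P) = -9 + P*(226 + P)/4 (A(P) = -9 + (P*(P + 226))/4 = -9 + (P*(226 + P))/4 = -9 + P*(226 + P)/4)
C = -19
(A(62) + C)/(1/(-459434 + 259324) + u(-267)) = ((-9 + (1/4)*62**2 + (113/2)*62) - 19)/(1/(-459434 + 259324) - 267) = ((-9 + (1/4)*3844 + 3503) - 19)/(1/(-200110) - 267) = ((-9 + 961 + 3503) - 19)/(-1/200110 - 267) = (4455 - 19)/(-53429371/200110) = 4436*(-200110/53429371) = -887687960/53429371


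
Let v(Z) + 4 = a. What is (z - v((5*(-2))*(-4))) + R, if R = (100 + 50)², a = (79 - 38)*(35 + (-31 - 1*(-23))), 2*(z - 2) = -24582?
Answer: 9108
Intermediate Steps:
z = -12289 (z = 2 + (½)*(-24582) = 2 - 12291 = -12289)
a = 1107 (a = 41*(35 + (-31 + 23)) = 41*(35 - 8) = 41*27 = 1107)
v(Z) = 1103 (v(Z) = -4 + 1107 = 1103)
R = 22500 (R = 150² = 22500)
(z - v((5*(-2))*(-4))) + R = (-12289 - 1*1103) + 22500 = (-12289 - 1103) + 22500 = -13392 + 22500 = 9108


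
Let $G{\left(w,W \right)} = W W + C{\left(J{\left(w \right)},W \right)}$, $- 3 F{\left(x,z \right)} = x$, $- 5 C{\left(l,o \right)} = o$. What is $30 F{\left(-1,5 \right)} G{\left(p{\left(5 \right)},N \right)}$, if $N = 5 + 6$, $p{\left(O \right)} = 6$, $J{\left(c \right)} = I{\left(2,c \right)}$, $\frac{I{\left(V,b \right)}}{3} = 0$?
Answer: $1188$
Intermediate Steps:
$I{\left(V,b \right)} = 0$ ($I{\left(V,b \right)} = 3 \cdot 0 = 0$)
$J{\left(c \right)} = 0$
$C{\left(l,o \right)} = - \frac{o}{5}$
$F{\left(x,z \right)} = - \frac{x}{3}$
$N = 11$
$G{\left(w,W \right)} = W^{2} - \frac{W}{5}$ ($G{\left(w,W \right)} = W W - \frac{W}{5} = W^{2} - \frac{W}{5}$)
$30 F{\left(-1,5 \right)} G{\left(p{\left(5 \right)},N \right)} = 30 \left(\left(- \frac{1}{3}\right) \left(-1\right)\right) 11 \left(- \frac{1}{5} + 11\right) = 30 \cdot \frac{1}{3} \cdot 11 \cdot \frac{54}{5} = 10 \cdot \frac{594}{5} = 1188$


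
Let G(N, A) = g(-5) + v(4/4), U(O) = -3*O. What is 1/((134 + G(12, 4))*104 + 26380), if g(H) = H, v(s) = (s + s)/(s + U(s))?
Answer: 1/39692 ≈ 2.5194e-5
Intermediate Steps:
v(s) = -1 (v(s) = (s + s)/(s - 3*s) = (2*s)/((-2*s)) = (2*s)*(-1/(2*s)) = -1)
G(N, A) = -6 (G(N, A) = -5 - 1 = -6)
1/((134 + G(12, 4))*104 + 26380) = 1/((134 - 6)*104 + 26380) = 1/(128*104 + 26380) = 1/(13312 + 26380) = 1/39692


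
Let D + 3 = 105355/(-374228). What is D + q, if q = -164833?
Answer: -61686351963/374228 ≈ -1.6484e+5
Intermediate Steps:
D = -1228039/374228 (D = -3 + 105355/(-374228) = -3 + 105355*(-1/374228) = -3 - 105355/374228 = -1228039/374228 ≈ -3.2815)
D + q = -1228039/374228 - 164833 = -61686351963/374228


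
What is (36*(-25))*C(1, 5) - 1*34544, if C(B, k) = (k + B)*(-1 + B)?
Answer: -34544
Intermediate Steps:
C(B, k) = (-1 + B)*(B + k) (C(B, k) = (B + k)*(-1 + B) = (-1 + B)*(B + k))
(36*(-25))*C(1, 5) - 1*34544 = (36*(-25))*(1**2 - 1*1 - 1*5 + 1*5) - 1*34544 = -900*(1 - 1 - 5 + 5) - 34544 = -900*0 - 34544 = 0 - 34544 = -34544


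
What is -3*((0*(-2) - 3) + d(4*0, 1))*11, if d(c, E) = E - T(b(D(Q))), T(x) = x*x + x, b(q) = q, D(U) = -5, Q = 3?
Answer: 726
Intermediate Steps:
T(x) = x + x² (T(x) = x² + x = x + x²)
d(c, E) = -20 + E (d(c, E) = E - (-5)*(1 - 5) = E - (-5)*(-4) = E - 1*20 = E - 20 = -20 + E)
-3*((0*(-2) - 3) + d(4*0, 1))*11 = -3*((0*(-2) - 3) + (-20 + 1))*11 = -3*((0 - 3) - 19)*11 = -3*(-3 - 19)*11 = -3*(-22)*11 = 66*11 = 726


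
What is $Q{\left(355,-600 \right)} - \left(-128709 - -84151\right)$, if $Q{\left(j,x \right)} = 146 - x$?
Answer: $45304$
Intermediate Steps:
$Q{\left(355,-600 \right)} - \left(-128709 - -84151\right) = \left(146 - -600\right) - \left(-128709 - -84151\right) = \left(146 + 600\right) - \left(-128709 + 84151\right) = 746 - -44558 = 746 + 44558 = 45304$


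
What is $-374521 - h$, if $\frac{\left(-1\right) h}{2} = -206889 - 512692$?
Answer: $-1813683$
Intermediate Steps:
$h = 1439162$ ($h = - 2 \left(-206889 - 512692\right) = \left(-2\right) \left(-719581\right) = 1439162$)
$-374521 - h = -374521 - 1439162 = -1813683$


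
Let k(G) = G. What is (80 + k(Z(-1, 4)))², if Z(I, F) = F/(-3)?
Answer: 55696/9 ≈ 6188.4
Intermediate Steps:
Z(I, F) = -F/3 (Z(I, F) = F*(-⅓) = -F/3)
(80 + k(Z(-1, 4)))² = (80 - ⅓*4)² = (80 - 4/3)² = (236/3)² = 55696/9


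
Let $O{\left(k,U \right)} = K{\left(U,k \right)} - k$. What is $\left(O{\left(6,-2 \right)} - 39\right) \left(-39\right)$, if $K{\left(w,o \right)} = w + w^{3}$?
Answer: $2145$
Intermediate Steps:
$O{\left(k,U \right)} = U + U^{3} - k$ ($O{\left(k,U \right)} = \left(U + U^{3}\right) - k = U + U^{3} - k$)
$\left(O{\left(6,-2 \right)} - 39\right) \left(-39\right) = \left(\left(-2 + \left(-2\right)^{3} - 6\right) - 39\right) \left(-39\right) = \left(\left(-2 - 8 - 6\right) - 39\right) \left(-39\right) = \left(-16 - 39\right) \left(-39\right) = \left(-55\right) \left(-39\right) = 2145$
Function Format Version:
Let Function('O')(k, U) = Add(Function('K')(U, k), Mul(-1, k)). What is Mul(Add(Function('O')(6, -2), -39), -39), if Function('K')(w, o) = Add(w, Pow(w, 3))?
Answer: 2145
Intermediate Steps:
Function('O')(k, U) = Add(U, Pow(U, 3), Mul(-1, k)) (Function('O')(k, U) = Add(Add(U, Pow(U, 3)), Mul(-1, k)) = Add(U, Pow(U, 3), Mul(-1, k)))
Mul(Add(Function('O')(6, -2), -39), -39) = Mul(Add(Add(-2, Pow(-2, 3), Mul(-1, 6)), -39), -39) = Mul(Add(Add(-2, -8, -6), -39), -39) = Mul(Add(-16, -39), -39) = Mul(-55, -39) = 2145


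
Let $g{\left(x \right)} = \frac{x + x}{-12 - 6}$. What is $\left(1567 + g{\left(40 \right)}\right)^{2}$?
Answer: $\frac{197767969}{81} \approx 2.4416 \cdot 10^{6}$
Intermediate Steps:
$g{\left(x \right)} = - \frac{x}{9}$ ($g{\left(x \right)} = \frac{2 x}{-18} = 2 x \left(- \frac{1}{18}\right) = - \frac{x}{9}$)
$\left(1567 + g{\left(40 \right)}\right)^{2} = \left(1567 - \frac{40}{9}\right)^{2} = \left(\frac{14063}{9}\right)^{2} = \frac{197767969}{81}$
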